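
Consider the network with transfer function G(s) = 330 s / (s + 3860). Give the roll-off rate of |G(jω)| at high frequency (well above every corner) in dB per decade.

0 dB/decade

With 1 zero and 1 pole, the high-frequency asymptotic slope is 20 × (1 − 1) = 0 dB/decade.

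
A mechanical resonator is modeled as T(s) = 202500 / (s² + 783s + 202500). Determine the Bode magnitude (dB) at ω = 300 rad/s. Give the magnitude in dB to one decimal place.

-2.2 dB

|(j300)² + 783(j300) + 202500| = |1.125e+05 + j2.349e+05| = 2.605e+05
|T(j300)| = 202500 / 2.605e+05 = 0.7775
20 log₁₀(0.7775) = -2.19 dB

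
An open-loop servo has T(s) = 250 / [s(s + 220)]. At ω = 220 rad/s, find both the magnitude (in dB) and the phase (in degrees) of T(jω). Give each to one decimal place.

|j220 + 220| = √(220² + 220²) = 311.1
|j220| = 220
|T(j220)| = 250 / (311.1 × 220) = 0.0036524
20 log₁₀(0.0036524) = -48.75 dB
∠(j220 + 220) = arctan(220/220) = 45.00°
∠(j220) = 90.00°
∠T(j220) = − (45.00° + 90.00°) = -135.00°

|T| = -48.7 dB, ∠T = -135.0°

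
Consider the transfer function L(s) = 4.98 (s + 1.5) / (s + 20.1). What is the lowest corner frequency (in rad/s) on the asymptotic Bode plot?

1.5 rad/s

Break frequencies occur at each pole and zero magnitude: 1.5 rad/s, 20.1 rad/s.
The lowest is 1.5 rad/s.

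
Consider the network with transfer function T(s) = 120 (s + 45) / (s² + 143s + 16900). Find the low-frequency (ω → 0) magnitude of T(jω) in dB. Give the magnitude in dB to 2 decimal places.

-9.91 dB

T(0) = 120 × 45 / 16900 = 0.31953
20 log₁₀(0.31953) = -9.910 dB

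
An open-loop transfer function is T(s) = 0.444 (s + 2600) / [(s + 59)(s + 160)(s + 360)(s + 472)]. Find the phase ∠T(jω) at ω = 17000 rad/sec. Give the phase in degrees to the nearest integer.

-275°

∠(j17000 + 2600) = arctan(17000/2600) = 81.30°
∠(j17000 + 59) = arctan(17000/59) = 89.80°
∠(j17000 + 160) = arctan(17000/160) = 89.46°
∠(j17000 + 360) = arctan(17000/360) = 88.79°
∠(j17000 + 472) = arctan(17000/472) = 88.41°
∠T(j17000) = 81.30° − (89.80° + 89.46° + 88.79° + 88.41°) = -275.15°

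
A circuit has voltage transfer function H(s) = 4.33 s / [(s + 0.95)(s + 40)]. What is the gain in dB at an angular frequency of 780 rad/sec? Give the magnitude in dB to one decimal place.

-45.1 dB

|j780| = 780
|j780 + 0.95| = √(780² + 0.95²) = 780
|j780 + 40| = √(780² + 40²) = 781
|H(j780)| = 4.33 × 780 / (780 × 781) = 0.005544
20 log₁₀(0.005544) = -45.12 dB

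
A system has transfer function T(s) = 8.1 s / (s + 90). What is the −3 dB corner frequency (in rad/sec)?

For a single-pole high-pass, the −3 dB point is at the pole: ω = 90 rad/sec.

90 rad/sec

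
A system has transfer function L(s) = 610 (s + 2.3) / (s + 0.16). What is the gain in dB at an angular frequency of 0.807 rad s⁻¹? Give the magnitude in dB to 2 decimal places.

|j0.807 + 2.3| = √(0.807² + 2.3²) = 2.437
|j0.807 + 0.16| = √(0.807² + 0.16²) = 0.8227
|L(j0.807)| = 610 × 2.437 / 0.8227 = 1807.3
20 log₁₀(1807.3) = 65.140 dB

65.14 dB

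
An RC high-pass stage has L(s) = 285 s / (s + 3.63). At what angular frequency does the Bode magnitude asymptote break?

3.63 rad/sec

The single real pole at s = −3.63 gives a corner at ω = 3.63 rad/sec.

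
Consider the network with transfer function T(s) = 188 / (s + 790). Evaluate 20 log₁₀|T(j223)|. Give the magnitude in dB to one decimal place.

-12.8 dB

|j223 + 790| = √(223² + 790²) = 820.9
|T(j223)| = 188 / 820.9 = 0.22903
20 log₁₀(0.22903) = -12.80 dB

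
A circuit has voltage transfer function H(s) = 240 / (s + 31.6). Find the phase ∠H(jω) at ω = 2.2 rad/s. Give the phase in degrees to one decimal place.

-4.0 deg

∠(j2.2 + 31.6) = arctan(2.2/31.6) = 3.98°
∠H(j2.2) = −3.98° = -3.98°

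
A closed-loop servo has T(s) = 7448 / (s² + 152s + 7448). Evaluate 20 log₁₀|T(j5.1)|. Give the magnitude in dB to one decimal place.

-0.0 dB

|(j5.1)² + 152(j5.1) + 7448| = |7422 + j775.2| = 7462
|T(j5.1)| = 7448 / 7462 = 0.99808
20 log₁₀(0.99808) = -0.02 dB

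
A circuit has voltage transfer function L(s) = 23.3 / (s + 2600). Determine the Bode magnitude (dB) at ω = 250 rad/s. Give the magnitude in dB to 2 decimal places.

|j250 + 2600| = √(250² + 2600²) = 2612
|L(j250)| = 23.3 / 2612 = 0.0089204
20 log₁₀(0.0089204) = -40.992 dB

-40.99 dB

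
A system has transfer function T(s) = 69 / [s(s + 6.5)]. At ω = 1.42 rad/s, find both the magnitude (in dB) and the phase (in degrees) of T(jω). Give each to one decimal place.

|j1.42 + 6.5| = √(1.42² + 6.5²) = 6.653
|j1.42| = 1.42
|T(j1.42)| = 69 / (6.653 × 1.42) = 7.3034
20 log₁₀(7.3034) = 17.27 dB
∠(j1.42 + 6.5) = arctan(1.42/6.5) = 12.32°
∠(j1.42) = 90.00°
∠T(j1.42) = − (12.32° + 90.00°) = -102.32°

|T| = 17.3 dB, ∠T = -102.3°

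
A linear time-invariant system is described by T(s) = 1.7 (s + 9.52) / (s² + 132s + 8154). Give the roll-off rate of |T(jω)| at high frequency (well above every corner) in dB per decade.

-20 dB/decade

With 1 zero and 2 poles, the high-frequency asymptotic slope is 20 × (1 − 2) = -20 dB/decade.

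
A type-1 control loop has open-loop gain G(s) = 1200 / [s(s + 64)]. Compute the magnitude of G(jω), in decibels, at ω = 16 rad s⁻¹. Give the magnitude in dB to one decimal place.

|j16 + 64| = √(16² + 64²) = 65.97
|j16| = 16
|G(j16)| = 1200 / (65.97 × 16) = 1.1369
20 log₁₀(1.1369) = 1.11 dB

1.1 dB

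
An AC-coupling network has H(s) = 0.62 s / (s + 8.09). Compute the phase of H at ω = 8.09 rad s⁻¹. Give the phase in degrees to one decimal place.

45.0°

∠(j8.09) = 90.00°
∠(j8.09 + 8.09) = arctan(8.09/8.09) = 45.00°
∠H(j8.09) = 90.00° − 45.00° = 45.00°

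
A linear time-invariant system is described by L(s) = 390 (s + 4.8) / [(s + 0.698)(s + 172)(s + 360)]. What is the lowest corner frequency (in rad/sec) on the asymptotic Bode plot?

Break frequencies occur at each pole and zero magnitude: 0.698 rad/sec, 4.8 rad/sec, 172 rad/sec, 360 rad/sec.
The lowest is 0.698 rad/sec.

0.698 rad/sec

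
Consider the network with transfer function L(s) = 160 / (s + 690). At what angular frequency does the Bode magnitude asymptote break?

The single real pole at s = −690 gives a corner at ω = 690 rad/s.

690 rad/s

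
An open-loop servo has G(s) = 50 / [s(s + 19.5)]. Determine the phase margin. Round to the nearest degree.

83°

Gain crossover: |G(jω)| = 1 at ω ≈ 2.54 rad/s.
∠G(j2.54) = −90° − arctan(2.54/19.5) ≈ -97.43°
PM = 180° + (-97.43°) = 82.57°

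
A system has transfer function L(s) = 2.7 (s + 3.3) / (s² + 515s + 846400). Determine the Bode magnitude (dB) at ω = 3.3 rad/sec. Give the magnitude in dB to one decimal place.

|j3.3 + 3.3| = √(3.3² + 3.3²) = 4.667
|(j3.3)² + 515(j3.3) + 846400| = |8.4639e+05 + j1699.5| = 8.464e+05
|L(j3.3)| = 2.7 × 4.667 / 8.464e+05 = 1.4887e-05
20 log₁₀(1.4887e-05) = -96.54 dB

-96.5 dB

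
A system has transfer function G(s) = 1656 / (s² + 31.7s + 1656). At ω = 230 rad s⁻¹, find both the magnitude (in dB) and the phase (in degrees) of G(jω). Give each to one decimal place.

|(j230)² + 31.7(j230) + 1656| = |-51244 + j7291| = 5.176e+04
|G(j230)| = 1656 / 5.176e+04 = 0.031994
20 log₁₀(0.031994) = -29.90 dB
∠[(j230)² + 31.7(j230) + 1656] = ∠[-51244 + j7291] = 171.90°
∠G(j230) = −171.90° = -171.90°

|G| = -29.9 dB, ∠G = -171.9°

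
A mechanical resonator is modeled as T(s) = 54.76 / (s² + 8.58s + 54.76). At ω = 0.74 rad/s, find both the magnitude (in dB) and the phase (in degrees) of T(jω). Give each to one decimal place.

|T| = 0.0 dB, ∠T = -6.7 deg

|(j0.74)² + 8.58(j0.74) + 54.76| = |54.212 + j6.3492| = 54.58
|T(j0.74)| = 54.76 / 54.58 = 1.0032
20 log₁₀(1.0032) = 0.03 dB
∠[(j0.74)² + 8.58(j0.74) + 54.76] = ∠[54.212 + j6.3492] = 6.68°
∠T(j0.74) = −6.68° = -6.68°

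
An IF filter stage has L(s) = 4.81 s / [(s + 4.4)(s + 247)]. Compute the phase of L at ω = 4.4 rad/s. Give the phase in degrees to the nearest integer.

∠(j4.4) = 90.00°
∠(j4.4 + 4.4) = arctan(4.4/4.4) = 45.00°
∠(j4.4 + 247) = arctan(4.4/247) = 1.02°
∠L(j4.4) = 90.00° − (45.00° + 1.02°) = 43.98°

44°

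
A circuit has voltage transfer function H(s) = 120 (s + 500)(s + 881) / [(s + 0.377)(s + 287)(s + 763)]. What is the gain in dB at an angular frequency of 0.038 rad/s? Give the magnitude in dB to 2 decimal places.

56.08 dB

|j0.038 + 500| = √(0.038² + 500²) = 500
|j0.038 + 881| = √(0.038² + 881²) = 881
|j0.038 + 0.377| = √(0.038² + 0.377²) = 0.3789
|j0.038 + 287| = √(0.038² + 287²) = 287
|j0.038 + 763| = √(0.038² + 763²) = 763
|H(j0.038)| = 120 × 500 × 881 / (0.3789 × 287 × 763) = 637.07
20 log₁₀(637.07) = 56.084 dB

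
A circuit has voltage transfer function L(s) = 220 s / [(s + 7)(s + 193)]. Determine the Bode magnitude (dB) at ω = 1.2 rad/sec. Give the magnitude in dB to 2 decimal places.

-14.31 dB

|j1.2| = 1.2
|j1.2 + 7| = √(1.2² + 7²) = 7.102
|j1.2 + 193| = √(1.2² + 193²) = 193
|L(j1.2)| = 220 × 1.2 / (7.102 × 193) = 0.1926
20 log₁₀(0.1926) = -14.307 dB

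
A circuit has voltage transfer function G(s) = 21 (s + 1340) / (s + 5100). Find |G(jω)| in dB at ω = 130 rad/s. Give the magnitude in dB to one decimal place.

|j130 + 1340| = √(130² + 1340²) = 1346
|j130 + 5100| = √(130² + 5100²) = 5102
|G(j130)| = 21 × 1346 / 5102 = 5.5418
20 log₁₀(5.5418) = 14.87 dB

14.9 dB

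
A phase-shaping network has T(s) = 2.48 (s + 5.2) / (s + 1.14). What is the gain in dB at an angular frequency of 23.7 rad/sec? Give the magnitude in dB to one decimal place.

|j23.7 + 5.2| = √(23.7² + 5.2²) = 24.26
|j23.7 + 1.14| = √(23.7² + 1.14²) = 23.73
|T(j23.7)| = 2.48 × 24.26 / 23.73 = 2.5361
20 log₁₀(2.5361) = 8.08 dB

8.1 dB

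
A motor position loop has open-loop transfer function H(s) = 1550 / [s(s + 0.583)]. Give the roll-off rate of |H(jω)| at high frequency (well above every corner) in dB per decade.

With 0 zeros and 2 poles, the high-frequency asymptotic slope is 20 × (0 − 2) = -40 dB/decade.

-40 dB/decade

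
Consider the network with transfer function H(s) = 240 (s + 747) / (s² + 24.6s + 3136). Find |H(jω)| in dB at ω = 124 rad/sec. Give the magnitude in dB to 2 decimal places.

23.17 dB

|j124 + 747| = √(124² + 747²) = 757.2
|(j124)² + 24.6(j124) + 3136| = |-12240 + j3050.4| = 1.261e+04
|H(j124)| = 240 × 757.2 / 1.261e+04 = 14.407
20 log₁₀(14.407) = 23.171 dB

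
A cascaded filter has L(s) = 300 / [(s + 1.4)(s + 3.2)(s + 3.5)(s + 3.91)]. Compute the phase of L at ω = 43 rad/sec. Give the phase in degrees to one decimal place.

-344.0°

∠(j43 + 1.4) = arctan(43/1.4) = 88.14°
∠(j43 + 3.2) = arctan(43/3.2) = 85.74°
∠(j43 + 3.5) = arctan(43/3.5) = 85.35°
∠(j43 + 3.91) = arctan(43/3.91) = 84.80°
∠L(j43) = − (88.14° + 85.74° + 85.35° + 84.80°) = -344.03°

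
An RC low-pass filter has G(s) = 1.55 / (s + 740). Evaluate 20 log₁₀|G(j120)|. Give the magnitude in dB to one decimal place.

|j120 + 740| = √(120² + 740²) = 749.7
|G(j120)| = 1.55 / 749.7 = 0.0020676
20 log₁₀(0.0020676) = -53.69 dB

-53.7 dB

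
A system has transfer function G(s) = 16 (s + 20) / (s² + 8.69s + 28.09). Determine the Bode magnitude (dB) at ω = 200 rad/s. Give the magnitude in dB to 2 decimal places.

-21.90 dB

|j200 + 20| = √(200² + 20²) = 201
|(j200)² + 8.69(j200) + 28.09| = |-39972 + j1738| = 4.001e+04
|G(j200)| = 16 × 201 / 4.001e+04 = 0.08038
20 log₁₀(0.08038) = -21.897 dB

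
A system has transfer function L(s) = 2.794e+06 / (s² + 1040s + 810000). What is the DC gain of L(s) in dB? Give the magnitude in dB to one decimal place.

10.8 dB

L(0) = 2.794e+06 / 810000 = 3.4494
20 log₁₀(3.4494) = 10.75 dB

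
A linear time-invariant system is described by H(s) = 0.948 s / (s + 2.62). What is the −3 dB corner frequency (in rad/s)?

For a single-pole high-pass, the −3 dB point is at the pole: ω = 2.62 rad/s.

2.62 rad/s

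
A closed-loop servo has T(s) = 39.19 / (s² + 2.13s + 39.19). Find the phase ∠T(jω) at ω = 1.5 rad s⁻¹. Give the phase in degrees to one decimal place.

∠[(j1.5)² + 2.13(j1.5) + 39.19] = ∠[36.94 + j3.195] = 4.94°
∠T(j1.5) = −4.94° = -4.94°

-4.9°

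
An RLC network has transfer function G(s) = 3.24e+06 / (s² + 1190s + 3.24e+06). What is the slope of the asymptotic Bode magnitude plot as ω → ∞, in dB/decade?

-40 dB/decade

With 0 zeros and 2 poles, the high-frequency asymptotic slope is 20 × (0 − 2) = -40 dB/decade.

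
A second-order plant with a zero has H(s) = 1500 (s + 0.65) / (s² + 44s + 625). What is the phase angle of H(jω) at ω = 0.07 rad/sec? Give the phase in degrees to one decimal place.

∠(j0.07 + 0.65) = arctan(0.07/0.65) = 6.15°
∠[(j0.07)² + 44(j0.07) + 625] = ∠[625 + j3.08] = 0.28°
∠H(j0.07) = 6.15° − 0.28° = 5.86°

5.9 deg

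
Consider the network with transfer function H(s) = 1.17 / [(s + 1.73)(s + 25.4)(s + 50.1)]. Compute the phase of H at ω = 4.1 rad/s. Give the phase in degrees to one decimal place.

∠(j4.1 + 1.73) = arctan(4.1/1.73) = 67.12°
∠(j4.1 + 25.4) = arctan(4.1/25.4) = 9.17°
∠(j4.1 + 50.1) = arctan(4.1/50.1) = 4.68°
∠H(j4.1) = − (67.12° + 9.17° + 4.68°) = -80.97°

-81.0 deg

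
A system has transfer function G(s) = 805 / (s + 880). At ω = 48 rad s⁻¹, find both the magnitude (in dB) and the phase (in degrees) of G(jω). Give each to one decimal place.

|G| = -0.8 dB, ∠G = -3.1 deg

|j48 + 880| = √(48² + 880²) = 881.3
|G(j48)| = 805 / 881.3 = 0.91341
20 log₁₀(0.91341) = -0.79 dB
∠(j48 + 880) = arctan(48/880) = 3.12°
∠G(j48) = −3.12° = -3.12°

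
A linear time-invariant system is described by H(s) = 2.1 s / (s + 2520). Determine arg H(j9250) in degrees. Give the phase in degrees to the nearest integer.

∠(j9250) = 90.00°
∠(j9250 + 2520) = arctan(9250/2520) = 74.76°
∠H(j9250) = 90.00° − 74.76° = 15.24°

15°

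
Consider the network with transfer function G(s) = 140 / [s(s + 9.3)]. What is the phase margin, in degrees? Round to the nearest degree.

Gain crossover: |G(jω)| = 1 at ω ≈ 10.2 rad/s.
∠G(j10.2) = −90° − arctan(10.2/9.3) ≈ -137.54°
PM = 180° + (-137.54°) = 42.46°

42°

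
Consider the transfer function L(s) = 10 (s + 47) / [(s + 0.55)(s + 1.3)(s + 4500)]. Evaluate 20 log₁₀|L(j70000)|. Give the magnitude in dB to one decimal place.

|j70000 + 47| = √(70000² + 47²) = 7e+04
|j70000 + 0.55| = √(70000² + 0.55²) = 7e+04
|j70000 + 1.3| = √(70000² + 1.3²) = 7e+04
|j70000 + 4500| = √(70000² + 4500²) = 7.014e+04
|L(j70000)| = 10 × 7e+04 / (7e+04 × 7e+04 × 7.014e+04) = 2.0366e-09
20 log₁₀(2.0366e-09) = -173.82 dB

-173.8 dB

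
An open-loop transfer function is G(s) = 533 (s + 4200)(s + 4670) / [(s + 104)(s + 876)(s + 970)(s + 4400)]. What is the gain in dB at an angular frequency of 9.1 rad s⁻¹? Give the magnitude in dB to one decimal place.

-31.4 dB

|j9.1 + 4200| = √(9.1² + 4200²) = 4200
|j9.1 + 4670| = √(9.1² + 4670²) = 4670
|j9.1 + 104| = √(9.1² + 104²) = 104.4
|j9.1 + 876| = √(9.1² + 876²) = 876
|j9.1 + 970| = √(9.1² + 970²) = 970
|j9.1 + 4400| = √(9.1² + 4400²) = 4400
|G(j9.1)| = 533 × 4200 × 4670 / (104.4 × 876 × 970 × 4400) = 0.026781
20 log₁₀(0.026781) = -31.44 dB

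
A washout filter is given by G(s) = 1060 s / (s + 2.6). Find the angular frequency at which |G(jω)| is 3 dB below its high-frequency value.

2.6 rad/s

For a single-pole high-pass, the −3 dB point is at the pole: ω = 2.6 rad/s.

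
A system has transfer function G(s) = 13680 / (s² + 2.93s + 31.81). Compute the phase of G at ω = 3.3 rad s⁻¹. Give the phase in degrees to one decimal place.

∠[(j3.3)² + 2.93(j3.3) + 31.81] = ∠[20.92 + j9.669] = 24.81°
∠G(j3.3) = −24.81° = -24.81°

-24.8°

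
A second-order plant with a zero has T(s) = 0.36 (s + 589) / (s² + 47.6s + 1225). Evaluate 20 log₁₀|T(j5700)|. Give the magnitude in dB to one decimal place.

-83.9 dB

|j5700 + 589| = √(5700² + 589²) = 5730
|(j5700)² + 47.6(j5700) + 1225| = |-3.2489e+07 + j2.7132e+05| = 3.249e+07
|T(j5700)| = 0.36 × 5730 / 3.249e+07 = 6.3494e-05
20 log₁₀(6.3494e-05) = -83.95 dB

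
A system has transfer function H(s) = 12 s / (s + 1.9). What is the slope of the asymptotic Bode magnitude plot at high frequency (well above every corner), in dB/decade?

With 1 zero and 1 pole, the high-frequency asymptotic slope is 20 × (1 − 1) = 0 dB/decade.

0 dB/decade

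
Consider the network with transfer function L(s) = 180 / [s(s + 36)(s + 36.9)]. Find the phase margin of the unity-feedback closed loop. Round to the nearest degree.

90 deg

Gain crossover: |L(jω)| = 1 at ω ≈ 0.135 rad/s.
∠L(j0.135) = −90° − arctan(0.135/36) − arctan(0.135/36.9) ≈ -90.43°
PM = 180° + (-90.43°) = 89.57°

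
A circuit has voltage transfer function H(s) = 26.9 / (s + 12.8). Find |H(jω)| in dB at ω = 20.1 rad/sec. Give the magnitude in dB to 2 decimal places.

|j20.1 + 12.8| = √(20.1² + 12.8²) = 23.83
|H(j20.1)| = 26.9 / 23.83 = 1.1288
20 log₁₀(1.1288) = 1.053 dB

1.05 dB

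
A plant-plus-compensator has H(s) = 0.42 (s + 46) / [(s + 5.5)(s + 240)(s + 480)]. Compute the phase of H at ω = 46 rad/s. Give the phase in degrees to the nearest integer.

-55 deg

∠(j46 + 46) = arctan(46/46) = 45.00°
∠(j46 + 5.5) = arctan(46/5.5) = 83.18°
∠(j46 + 240) = arctan(46/240) = 10.85°
∠(j46 + 480) = arctan(46/480) = 5.47°
∠H(j46) = 45.00° − (83.18° + 10.85° + 5.47°) = -54.51°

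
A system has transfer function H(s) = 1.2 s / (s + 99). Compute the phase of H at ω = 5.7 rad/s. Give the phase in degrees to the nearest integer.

∠(j5.7) = 90.00°
∠(j5.7 + 99) = arctan(5.7/99) = 3.30°
∠H(j5.7) = 90.00° − 3.30° = 86.70°

87°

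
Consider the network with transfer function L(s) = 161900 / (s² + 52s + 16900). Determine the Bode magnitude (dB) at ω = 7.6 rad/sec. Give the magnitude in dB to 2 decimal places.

|(j7.6)² + 52(j7.6) + 16900| = |16842 + j395.2| = 1.685e+04
|L(j7.6)| = 161900 / 1.685e+04 = 9.6101
20 log₁₀(9.6101) = 19.655 dB

19.65 dB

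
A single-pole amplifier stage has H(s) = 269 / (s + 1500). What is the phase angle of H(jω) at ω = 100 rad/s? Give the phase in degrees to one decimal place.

-3.8°

∠(j100 + 1500) = arctan(100/1500) = 3.81°
∠H(j100) = −3.81° = -3.81°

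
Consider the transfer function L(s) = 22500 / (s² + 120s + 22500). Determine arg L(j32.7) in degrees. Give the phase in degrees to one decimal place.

∠[(j32.7)² + 120(j32.7) + 22500] = ∠[21431 + j3924] = 10.38°
∠L(j32.7) = −10.38° = -10.38°

-10.4°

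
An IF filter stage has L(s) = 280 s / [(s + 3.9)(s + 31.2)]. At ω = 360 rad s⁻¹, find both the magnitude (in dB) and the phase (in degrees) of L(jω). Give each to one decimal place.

|L| = -2.2 dB, ∠L = -84.4°

|j360| = 360
|j360 + 3.9| = √(360² + 3.9²) = 360
|j360 + 31.2| = √(360² + 31.2²) = 361.3
|L(j360)| = 280 × 360 / (360 × 361.3) = 0.77483
20 log₁₀(0.77483) = -2.22 dB
∠(j360) = 90.00°
∠(j360 + 3.9) = arctan(360/3.9) = 89.38°
∠(j360 + 31.2) = arctan(360/31.2) = 85.05°
∠L(j360) = 90.00° − (89.38° + 85.05°) = -84.43°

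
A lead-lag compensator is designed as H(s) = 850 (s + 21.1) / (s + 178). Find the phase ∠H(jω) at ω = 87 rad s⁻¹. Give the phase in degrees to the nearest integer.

∠(j87 + 21.1) = arctan(87/21.1) = 76.37°
∠(j87 + 178) = arctan(87/178) = 26.05°
∠H(j87) = 76.37° − 26.05° = 50.32°

50°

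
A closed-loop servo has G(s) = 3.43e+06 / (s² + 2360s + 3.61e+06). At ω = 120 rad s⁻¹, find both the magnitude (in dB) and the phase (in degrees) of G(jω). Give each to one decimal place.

|G| = -0.4 dB, ∠G = -4.5°

|(j120)² + 2360(j120) + 3.61e+06| = |3.5956e+06 + j2.832e+05| = 3.607e+06
|G(j120)| = 3.43e+06 / 3.607e+06 = 0.951
20 log₁₀(0.951) = -0.44 dB
∠[(j120)² + 2360(j120) + 3.61e+06] = ∠[3.5956e+06 + j2.832e+05] = 4.50°
∠G(j120) = −4.50° = -4.50°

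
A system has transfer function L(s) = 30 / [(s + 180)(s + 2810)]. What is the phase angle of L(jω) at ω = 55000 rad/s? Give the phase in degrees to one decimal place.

∠(j55000 + 180) = arctan(55000/180) = 89.81°
∠(j55000 + 2810) = arctan(55000/2810) = 87.08°
∠L(j55000) = − (89.81° + 87.08°) = -176.89°

-176.9°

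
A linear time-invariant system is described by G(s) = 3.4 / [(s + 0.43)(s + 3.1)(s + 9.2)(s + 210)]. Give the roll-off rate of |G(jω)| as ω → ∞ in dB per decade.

-80 dB/decade

With 0 zeros and 4 poles, the high-frequency asymptotic slope is 20 × (0 − 4) = -80 dB/decade.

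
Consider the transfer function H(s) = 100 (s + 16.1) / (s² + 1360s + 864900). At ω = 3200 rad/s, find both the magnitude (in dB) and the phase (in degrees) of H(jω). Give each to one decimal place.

|H| = -30.2 dB, ∠H = -65.4°

|j3200 + 16.1| = √(3200² + 16.1²) = 3200
|(j3200)² + 1360(j3200) + 864900| = |-9.3751e+06 + j4.352e+06| = 1.034e+07
|H(j3200)| = 100 × 3200 / 1.034e+07 = 0.03096
20 log₁₀(0.03096) = -30.18 dB
∠(j3200 + 16.1) = arctan(3200/16.1) = 89.71°
∠[(j3200)² + 1360(j3200) + 864900] = ∠[-9.3751e+06 + j4.352e+06] = 155.10°
∠H(j3200) = 89.71° − 155.10° = -65.39°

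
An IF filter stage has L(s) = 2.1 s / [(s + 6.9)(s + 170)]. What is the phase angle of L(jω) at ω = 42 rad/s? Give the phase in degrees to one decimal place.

-4.5°

∠(j42) = 90.00°
∠(j42 + 6.9) = arctan(42/6.9) = 80.67°
∠(j42 + 170) = arctan(42/170) = 13.88°
∠L(j42) = 90.00° − (80.67° + 13.88°) = -4.55°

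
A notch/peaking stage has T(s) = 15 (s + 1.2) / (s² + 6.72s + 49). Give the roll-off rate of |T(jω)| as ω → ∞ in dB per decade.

With 1 zero and 2 poles, the high-frequency asymptotic slope is 20 × (1 − 2) = -20 dB/decade.

-20 dB/decade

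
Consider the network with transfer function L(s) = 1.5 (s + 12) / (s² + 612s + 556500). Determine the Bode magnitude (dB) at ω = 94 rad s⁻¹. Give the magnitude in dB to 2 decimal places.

-71.76 dB

|j94 + 12| = √(94² + 12²) = 94.76
|(j94)² + 612(j94) + 556500| = |5.4766e+05 + j57528| = 5.507e+05
|L(j94)| = 1.5 × 94.76 / 5.507e+05 = 0.00025813
20 log₁₀(0.00025813) = -71.763 dB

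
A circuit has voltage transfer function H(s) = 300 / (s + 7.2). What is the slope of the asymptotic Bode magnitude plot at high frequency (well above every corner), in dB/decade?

-20 dB/decade

With 0 zeros and 1 pole, the high-frequency asymptotic slope is 20 × (0 − 1) = -20 dB/decade.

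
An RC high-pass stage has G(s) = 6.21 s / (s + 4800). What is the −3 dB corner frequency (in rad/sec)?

4800 rad/sec

For a single-pole high-pass, the −3 dB point is at the pole: ω = 4800 rad/sec.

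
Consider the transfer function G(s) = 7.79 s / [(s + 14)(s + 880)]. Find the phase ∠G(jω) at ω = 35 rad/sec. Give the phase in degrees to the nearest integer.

∠(j35) = 90.00°
∠(j35 + 14) = arctan(35/14) = 68.20°
∠(j35 + 880) = arctan(35/880) = 2.28°
∠G(j35) = 90.00° − (68.20° + 2.28°) = 19.52°

20°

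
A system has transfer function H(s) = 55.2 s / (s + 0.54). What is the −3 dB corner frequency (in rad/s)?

0.54 rad/s

For a single-pole high-pass, the −3 dB point is at the pole: ω = 0.54 rad/s.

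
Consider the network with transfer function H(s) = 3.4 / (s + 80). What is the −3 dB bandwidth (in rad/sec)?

For a single-pole low-pass, the −3 dB point is at the pole: ω = 80 rad/sec.

80 rad/sec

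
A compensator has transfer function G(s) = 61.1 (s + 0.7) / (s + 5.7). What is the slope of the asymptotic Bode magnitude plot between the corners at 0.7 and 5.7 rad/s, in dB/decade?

20 dB/decade

In this band the factors already past their corner are: zero at 0.7; net slope = 20 dB/decade.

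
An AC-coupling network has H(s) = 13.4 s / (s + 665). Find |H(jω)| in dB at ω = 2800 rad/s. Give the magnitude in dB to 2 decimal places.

|j2800| = 2800
|j2800 + 665| = √(2800² + 665²) = 2878
|H(j2800)| = 13.4 × 2800 / 2878 = 13.037
20 log₁₀(13.037) = 22.304 dB

22.30 dB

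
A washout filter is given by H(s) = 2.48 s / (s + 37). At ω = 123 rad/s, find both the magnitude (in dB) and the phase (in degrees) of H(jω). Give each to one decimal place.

|j123| = 123
|j123 + 37| = √(123² + 37²) = 128.4
|H(j123)| = 2.48 × 123 / 128.4 = 2.3749
20 log₁₀(2.3749) = 7.51 dB
∠(j123) = 90.00°
∠(j123 + 37) = arctan(123/37) = 73.26°
∠H(j123) = 90.00° − 73.26° = 16.74°

|H| = 7.5 dB, ∠H = 16.7°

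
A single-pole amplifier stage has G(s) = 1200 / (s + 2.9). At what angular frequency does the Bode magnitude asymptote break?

The single real pole at s = −2.9 gives a corner at ω = 2.9 rad/s.

2.9 rad/s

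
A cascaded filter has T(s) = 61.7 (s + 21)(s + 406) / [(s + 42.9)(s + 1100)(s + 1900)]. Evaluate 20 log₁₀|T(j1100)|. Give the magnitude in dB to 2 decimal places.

|j1100 + 21| = √(1100² + 21²) = 1100
|j1100 + 406| = √(1100² + 406²) = 1173
|j1100 + 42.9| = √(1100² + 42.9²) = 1101
|j1100 + 1100| = √(1100² + 1100²) = 1556
|j1100 + 1900| = √(1100² + 1900²) = 2195
|T(j1100)| = 61.7 × 1100 × 1173 / (1101 × 1556 × 2195) = 0.02117
20 log₁₀(0.02117) = -33.485 dB

-33.49 dB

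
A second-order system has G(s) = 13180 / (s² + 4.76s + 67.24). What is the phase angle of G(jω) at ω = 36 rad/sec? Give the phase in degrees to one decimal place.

-172.1°

∠[(j36)² + 4.76(j36) + 67.24] = ∠[-1228.8 + j171.36] = 172.06°
∠G(j36) = −172.06° = -172.06°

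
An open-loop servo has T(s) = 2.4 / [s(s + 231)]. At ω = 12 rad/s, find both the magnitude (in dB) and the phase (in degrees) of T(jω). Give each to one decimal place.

|T| = -61.3 dB, ∠T = -93.0°

|j12 + 231| = √(12² + 231²) = 231.3
|j12| = 12
|T(j12)| = 2.4 / (231.3 × 12) = 0.00086463
20 log₁₀(0.00086463) = -61.26 dB
∠(j12 + 231) = arctan(12/231) = 2.97°
∠(j12) = 90.00°
∠T(j12) = − (2.97° + 90.00°) = -92.97°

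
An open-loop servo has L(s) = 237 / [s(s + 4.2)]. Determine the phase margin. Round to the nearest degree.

Gain crossover: |L(jω)| = 1 at ω ≈ 15.1 rad/sec.
∠L(j15.1) = −90° − arctan(15.1/4.2) ≈ -164.47°
PM = 180° + (-164.47°) = 15.53°

16°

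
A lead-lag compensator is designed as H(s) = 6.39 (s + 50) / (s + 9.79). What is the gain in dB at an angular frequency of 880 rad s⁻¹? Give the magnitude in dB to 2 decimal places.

16.12 dB

|j880 + 50| = √(880² + 50²) = 881.4
|j880 + 9.79| = √(880² + 9.79²) = 880.1
|H(j880)| = 6.39 × 881.4 / 880.1 = 6.3999
20 log₁₀(6.3999) = 16.123 dB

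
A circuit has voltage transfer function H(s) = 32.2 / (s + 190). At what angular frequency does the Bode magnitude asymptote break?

The single real pole at s = −190 gives a corner at ω = 190 rad/s.

190 rad/s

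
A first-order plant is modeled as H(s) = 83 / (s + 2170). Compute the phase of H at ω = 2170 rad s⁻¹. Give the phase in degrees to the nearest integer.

-45°

∠(j2170 + 2170) = arctan(2170/2170) = 45.00°
∠H(j2170) = −45.00° = -45.00°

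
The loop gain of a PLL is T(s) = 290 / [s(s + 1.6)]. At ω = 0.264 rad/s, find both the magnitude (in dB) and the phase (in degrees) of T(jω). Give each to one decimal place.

|T| = 56.6 dB, ∠T = -99.4 deg

|j0.264 + 1.6| = √(0.264² + 1.6²) = 1.622
|j0.264| = 0.264
|T(j0.264)| = 290 / (1.622 × 0.264) = 677.39
20 log₁₀(677.39) = 56.62 dB
∠(j0.264 + 1.6) = arctan(0.264/1.6) = 9.37°
∠(j0.264) = 90.00°
∠T(j0.264) = − (9.37° + 90.00°) = -99.37°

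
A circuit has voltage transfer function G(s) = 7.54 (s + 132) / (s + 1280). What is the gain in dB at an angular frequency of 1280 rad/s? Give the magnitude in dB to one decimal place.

|j1280 + 132| = √(1280² + 132²) = 1287
|j1280 + 1280| = √(1280² + 1280²) = 1810
|G(j1280)| = 7.54 × 1287 / 1810 = 5.3599
20 log₁₀(5.3599) = 14.58 dB

14.6 dB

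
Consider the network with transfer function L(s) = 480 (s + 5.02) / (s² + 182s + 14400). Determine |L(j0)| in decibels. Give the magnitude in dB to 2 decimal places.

L(0) = 480 × 5.02 / 14400 = 0.16733
20 log₁₀(0.16733) = -15.528 dB

-15.53 dB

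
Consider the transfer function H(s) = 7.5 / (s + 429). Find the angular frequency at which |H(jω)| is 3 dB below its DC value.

For a single-pole low-pass, the −3 dB point is at the pole: ω = 429 rad s⁻¹.

429 rad s⁻¹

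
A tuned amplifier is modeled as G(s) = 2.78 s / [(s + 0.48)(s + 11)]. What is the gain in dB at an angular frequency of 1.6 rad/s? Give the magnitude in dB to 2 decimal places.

-12.41 dB

|j1.6| = 1.6
|j1.6 + 0.48| = √(1.6² + 0.48²) = 1.67
|j1.6 + 11| = √(1.6² + 11²) = 11.12
|G(j1.6)| = 2.78 × 1.6 / (1.67 × 11.12) = 0.23955
20 log₁₀(0.23955) = -12.412 dB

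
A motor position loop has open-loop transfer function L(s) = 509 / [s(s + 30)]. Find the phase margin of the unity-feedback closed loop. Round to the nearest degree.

Gain crossover: |L(jω)| = 1 at ω ≈ 15.1 rad/s.
∠L(j15.1) = −90° − arctan(15.1/30) ≈ -116.79°
PM = 180° + (-116.79°) = 63.21°

63 deg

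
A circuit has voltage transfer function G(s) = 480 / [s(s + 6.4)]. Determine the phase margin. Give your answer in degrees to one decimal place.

16.6°

Gain crossover: |G(jω)| = 1 at ω ≈ 21.4 rad/s.
∠G(j21.4) = −90° − arctan(21.4/6.4) ≈ -163.38°
PM = 180° + (-163.38°) = 16.62°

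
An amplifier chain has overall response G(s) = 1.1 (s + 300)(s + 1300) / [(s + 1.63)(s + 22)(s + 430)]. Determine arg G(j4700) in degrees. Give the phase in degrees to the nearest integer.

∠(j4700 + 300) = arctan(4700/300) = 86.35°
∠(j4700 + 1300) = arctan(4700/1300) = 74.54°
∠(j4700 + 1.63) = arctan(4700/1.63) = 89.98°
∠(j4700 + 22) = arctan(4700/22) = 89.73°
∠(j4700 + 430) = arctan(4700/430) = 84.77°
∠G(j4700) = 86.35° + 74.54° − (89.98° + 89.73° + 84.77°) = -103.60°

-104°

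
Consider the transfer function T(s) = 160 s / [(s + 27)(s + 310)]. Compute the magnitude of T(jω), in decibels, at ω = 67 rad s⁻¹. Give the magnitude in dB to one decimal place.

|j67| = 67
|j67 + 27| = √(67² + 27²) = 72.24
|j67 + 310| = √(67² + 310²) = 317.2
|T(j67)| = 160 × 67 / (72.24 × 317.2) = 0.46792
20 log₁₀(0.46792) = -6.60 dB

-6.6 dB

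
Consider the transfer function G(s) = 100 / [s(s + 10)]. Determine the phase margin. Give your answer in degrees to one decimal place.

Gain crossover: |G(jω)| = 1 at ω ≈ 7.86 rad/sec.
∠G(j7.86) = −90° − arctan(7.86/10) ≈ -128.17°
PM = 180° + (-128.17°) = 51.83°

51.8 deg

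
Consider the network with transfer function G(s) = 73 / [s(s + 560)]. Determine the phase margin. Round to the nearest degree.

90°

Gain crossover: |G(jω)| = 1 at ω ≈ 0.13 rad/s.
∠G(j0.13) = −90° − arctan(0.13/560) ≈ -90.01°
PM = 180° + (-90.01°) = 89.99°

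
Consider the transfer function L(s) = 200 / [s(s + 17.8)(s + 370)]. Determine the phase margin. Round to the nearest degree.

90°

Gain crossover: |L(jω)| = 1 at ω ≈ 0.0304 rad/sec.
∠L(j0.0304) = −90° − arctan(0.0304/17.8) − arctan(0.0304/370) ≈ -90.10°
PM = 180° + (-90.10°) = 89.90°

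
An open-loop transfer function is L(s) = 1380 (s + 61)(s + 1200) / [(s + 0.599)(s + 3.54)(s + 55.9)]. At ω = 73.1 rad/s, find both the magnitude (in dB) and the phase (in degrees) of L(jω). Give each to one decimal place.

|L| = 50.1 dB, ∠L = -175.7°

|j73.1 + 61| = √(73.1² + 61²) = 95.21
|j73.1 + 1200| = √(73.1² + 1200²) = 1202
|j73.1 + 0.599| = √(73.1² + 0.599²) = 73.1
|j73.1 + 3.54| = √(73.1² + 3.54²) = 73.19
|j73.1 + 55.9| = √(73.1² + 55.9²) = 92.02
|L(j73.1)| = 1380 × 95.21 × 1202 / (73.1 × 73.19 × 92.02) = 320.83
20 log₁₀(320.83) = 50.13 dB
∠(j73.1 + 61) = arctan(73.1/61) = 50.16°
∠(j73.1 + 1200) = arctan(73.1/1200) = 3.49°
∠(j73.1 + 0.599) = arctan(73.1/0.599) = 89.53°
∠(j73.1 + 3.54) = arctan(73.1/3.54) = 87.23°
∠(j73.1 + 55.9) = arctan(73.1/55.9) = 52.59°
∠L(j73.1) = 50.16° + 3.49° − (89.53° + 87.23° + 52.59°) = -175.71°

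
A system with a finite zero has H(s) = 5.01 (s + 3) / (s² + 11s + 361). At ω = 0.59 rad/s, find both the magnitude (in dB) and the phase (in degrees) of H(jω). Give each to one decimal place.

|H| = -27.4 dB, ∠H = 10.1°

|j0.59 + 3| = √(0.59² + 3²) = 3.057
|(j0.59)² + 11(j0.59) + 361| = |360.65 + j6.49| = 360.7
|H(j0.59)| = 5.01 × 3.057 / 360.7 = 0.042466
20 log₁₀(0.042466) = -27.44 dB
∠(j0.59 + 3) = arctan(0.59/3) = 11.13°
∠[(j0.59)² + 11(j0.59) + 361] = ∠[360.65 + j6.49] = 1.03°
∠H(j0.59) = 11.13° − 1.03° = 10.10°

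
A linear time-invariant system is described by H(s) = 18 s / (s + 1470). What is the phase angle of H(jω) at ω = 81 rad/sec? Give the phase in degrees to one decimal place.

∠(j81) = 90.00°
∠(j81 + 1470) = arctan(81/1470) = 3.15°
∠H(j81) = 90.00° − 3.15° = 86.85°

86.8 deg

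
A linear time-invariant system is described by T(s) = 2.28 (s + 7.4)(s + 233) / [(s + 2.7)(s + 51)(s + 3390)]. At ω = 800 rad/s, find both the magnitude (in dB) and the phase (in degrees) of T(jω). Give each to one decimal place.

|j800 + 7.4| = √(800² + 7.4²) = 800
|j800 + 233| = √(800² + 233²) = 833.2
|j800 + 2.7| = √(800² + 2.7²) = 800
|j800 + 51| = √(800² + 51²) = 801.6
|j800 + 3390| = √(800² + 3390²) = 3483
|T(j800)| = 2.28 × 800 × 833.2 / (800 × 801.6 × 3483) = 0.00068043
20 log₁₀(0.00068043) = -63.34 dB
∠(j800 + 7.4) = arctan(800/7.4) = 89.47°
∠(j800 + 233) = arctan(800/233) = 73.76°
∠(j800 + 2.7) = arctan(800/2.7) = 89.81°
∠(j800 + 51) = arctan(800/51) = 86.35°
∠(j800 + 3390) = arctan(800/3390) = 13.28°
∠T(j800) = 89.47° + 73.76° − (89.81° + 86.35° + 13.28°) = -26.21°

|T| = -63.3 dB, ∠T = -26.2°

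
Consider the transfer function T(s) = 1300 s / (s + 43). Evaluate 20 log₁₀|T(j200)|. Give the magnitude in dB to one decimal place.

|j200| = 200
|j200 + 43| = √(200² + 43²) = 204.6
|T(j200)| = 1300 × 200 / 204.6 = 1271
20 log₁₀(1271) = 62.08 dB

62.1 dB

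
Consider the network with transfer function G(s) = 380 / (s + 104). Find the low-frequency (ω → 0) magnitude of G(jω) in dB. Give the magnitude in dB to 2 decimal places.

11.26 dB

G(0) = 380 / 104 = 3.6538
20 log₁₀(3.6538) = 11.255 dB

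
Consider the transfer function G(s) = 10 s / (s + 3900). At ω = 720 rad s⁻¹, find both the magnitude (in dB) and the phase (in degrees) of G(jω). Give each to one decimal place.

|j720| = 720
|j720 + 3900| = √(720² + 3900²) = 3966
|G(j720)| = 10 × 720 / 3966 = 1.8155
20 log₁₀(1.8155) = 5.18 dB
∠(j720) = 90.00°
∠(j720 + 3900) = arctan(720/3900) = 10.46°
∠G(j720) = 90.00° − 10.46° = 79.54°

|G| = 5.2 dB, ∠G = 79.5°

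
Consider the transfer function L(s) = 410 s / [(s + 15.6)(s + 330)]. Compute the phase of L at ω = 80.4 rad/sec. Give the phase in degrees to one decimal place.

∠(j80.4) = 90.00°
∠(j80.4 + 15.6) = arctan(80.4/15.6) = 79.02°
∠(j80.4 + 330) = arctan(80.4/330) = 13.69°
∠L(j80.4) = 90.00° − (79.02° + 13.69°) = -2.71°

-2.7°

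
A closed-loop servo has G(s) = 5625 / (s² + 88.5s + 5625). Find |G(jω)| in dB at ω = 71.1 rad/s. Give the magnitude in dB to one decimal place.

|(j71.1)² + 88.5(j71.1) + 5625| = |569.79 + j6292.3| = 6318
|G(j71.1)| = 5625 / 6318 = 0.8903
20 log₁₀(0.8903) = -1.01 dB

-1.0 dB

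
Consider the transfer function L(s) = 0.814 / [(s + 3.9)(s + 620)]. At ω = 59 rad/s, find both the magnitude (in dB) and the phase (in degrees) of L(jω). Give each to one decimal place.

|j59 + 3.9| = √(59² + 3.9²) = 59.13
|j59 + 620| = √(59² + 620²) = 622.8
|L(j59)| = 0.814 / (59.13 × 622.8) = 2.2104e-05
20 log₁₀(2.2104e-05) = -93.11 dB
∠(j59 + 3.9) = arctan(59/3.9) = 86.22°
∠(j59 + 620) = arctan(59/620) = 5.44°
∠L(j59) = − (86.22° + 5.44°) = -91.65°

|L| = -93.1 dB, ∠L = -91.7°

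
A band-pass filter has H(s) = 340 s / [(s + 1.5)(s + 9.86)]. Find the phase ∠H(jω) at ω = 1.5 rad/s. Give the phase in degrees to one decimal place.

∠(j1.5) = 90.00°
∠(j1.5 + 1.5) = arctan(1.5/1.5) = 45.00°
∠(j1.5 + 9.86) = arctan(1.5/9.86) = 8.65°
∠H(j1.5) = 90.00° − (45.00° + 8.65°) = 36.35°

36.3°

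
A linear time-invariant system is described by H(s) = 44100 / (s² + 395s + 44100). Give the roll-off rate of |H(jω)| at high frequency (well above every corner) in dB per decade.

-40 dB/decade

With 0 zeros and 2 poles, the high-frequency asymptotic slope is 20 × (0 − 2) = -40 dB/decade.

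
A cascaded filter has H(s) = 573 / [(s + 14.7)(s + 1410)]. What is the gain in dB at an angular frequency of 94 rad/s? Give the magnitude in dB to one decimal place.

|j94 + 14.7| = √(94² + 14.7²) = 95.14
|j94 + 1410| = √(94² + 1410²) = 1413
|H(j94)| = 573 / (95.14 × 1413) = 0.0042618
20 log₁₀(0.0042618) = -47.41 dB

-47.4 dB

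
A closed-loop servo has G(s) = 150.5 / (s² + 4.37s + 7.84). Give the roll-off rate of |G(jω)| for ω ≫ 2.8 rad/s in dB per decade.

With 0 zeros and 2 poles, the high-frequency asymptotic slope is 20 × (0 − 2) = -40 dB/decade.

-40 dB/decade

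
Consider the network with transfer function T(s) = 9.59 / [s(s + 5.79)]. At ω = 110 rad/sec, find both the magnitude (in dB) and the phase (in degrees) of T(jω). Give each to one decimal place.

|T| = -62.0 dB, ∠T = -177.0 deg

|j110 + 5.79| = √(110² + 5.79²) = 110.2
|j110| = 110
|T(j110)| = 9.59 / (110.2 × 110) = 0.00079147
20 log₁₀(0.00079147) = -62.03 dB
∠(j110 + 5.79) = arctan(110/5.79) = 86.99°
∠(j110) = 90.00°
∠T(j110) = − (86.99° + 90.00°) = -176.99°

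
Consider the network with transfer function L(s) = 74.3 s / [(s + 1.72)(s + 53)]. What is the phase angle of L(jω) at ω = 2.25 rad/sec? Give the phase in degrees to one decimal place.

∠(j2.25) = 90.00°
∠(j2.25 + 1.72) = arctan(2.25/1.72) = 52.60°
∠(j2.25 + 53) = arctan(2.25/53) = 2.43°
∠L(j2.25) = 90.00° − (52.60° + 2.43°) = 34.96°

35.0°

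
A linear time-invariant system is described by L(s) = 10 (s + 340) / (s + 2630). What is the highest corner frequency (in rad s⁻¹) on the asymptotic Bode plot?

2630 rad s⁻¹

Break frequencies occur at each pole and zero magnitude: 340 rad s⁻¹, 2630 rad s⁻¹.
The highest is 2630 rad s⁻¹.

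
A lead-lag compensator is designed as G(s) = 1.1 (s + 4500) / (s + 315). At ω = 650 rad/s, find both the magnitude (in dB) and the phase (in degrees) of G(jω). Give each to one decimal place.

|G| = 16.8 dB, ∠G = -55.9°

|j650 + 4500| = √(650² + 4500²) = 4547
|j650 + 315| = √(650² + 315²) = 722.3
|G(j650)| = 1.1 × 4547 / 722.3 = 6.9242
20 log₁₀(6.9242) = 16.81 dB
∠(j650 + 4500) = arctan(650/4500) = 8.22°
∠(j650 + 315) = arctan(650/315) = 64.14°
∠G(j650) = 8.22° − 64.14° = -55.93°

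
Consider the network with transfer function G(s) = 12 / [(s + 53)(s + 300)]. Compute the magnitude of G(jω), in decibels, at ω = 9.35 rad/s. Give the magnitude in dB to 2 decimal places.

-62.58 dB

|j9.35 + 53| = √(9.35² + 53²) = 53.82
|j9.35 + 300| = √(9.35² + 300²) = 300.1
|G(j9.35)| = 12 / (53.82 × 300.1) = 0.00074288
20 log₁₀(0.00074288) = -62.582 dB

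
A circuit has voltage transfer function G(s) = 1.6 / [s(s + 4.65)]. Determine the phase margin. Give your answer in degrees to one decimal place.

85.8°

Gain crossover: |G(jω)| = 1 at ω ≈ 0.343 rad/sec.
∠G(j0.343) = −90° − arctan(0.343/4.65) ≈ -94.22°
PM = 180° + (-94.22°) = 85.78°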